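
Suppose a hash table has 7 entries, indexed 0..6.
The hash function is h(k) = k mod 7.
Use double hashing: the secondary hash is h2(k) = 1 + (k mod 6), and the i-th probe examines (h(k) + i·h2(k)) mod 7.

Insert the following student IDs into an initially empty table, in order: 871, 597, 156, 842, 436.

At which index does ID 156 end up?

4

871 hashes to 3; slot 3 is free -> place at 3.
597 hashes to 2; slot 2 is free -> place at 2.
156 hashes to 2, h2=1; 2,3 taken -> place at 4.
842 hashes to 2, h2=3; 2 taken -> place at 5.
436 hashes to 2, h2=5; 2 taken -> place at 0.
Table: [436, -, 597, 871, 156, 842, -]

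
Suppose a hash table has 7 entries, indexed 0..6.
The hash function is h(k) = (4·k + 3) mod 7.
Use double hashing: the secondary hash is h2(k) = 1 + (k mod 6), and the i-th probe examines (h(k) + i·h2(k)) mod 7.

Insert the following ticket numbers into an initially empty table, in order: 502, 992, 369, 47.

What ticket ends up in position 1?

47

502 hashes to 2; slot 2 is free → place at 2.
992 hashes to 2, h2=3; 2 taken → place at 5.
369 hashes to 2, h2=4; 2 taken → place at 6.
47 hashes to 2, h2=6; 2 taken → place at 1.
Table: [—, 47, 502, —, —, 992, 369]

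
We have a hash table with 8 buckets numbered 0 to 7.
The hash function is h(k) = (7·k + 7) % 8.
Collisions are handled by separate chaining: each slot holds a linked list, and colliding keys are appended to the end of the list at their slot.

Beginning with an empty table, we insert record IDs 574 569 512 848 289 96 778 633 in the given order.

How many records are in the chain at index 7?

3

574 → bucket 1
569 → bucket 6
512 → bucket 7
848 → bucket 7 (collision)
289 → bucket 6 (collision)
96 → bucket 7 (collision)
778 → bucket 5
633 → bucket 6 (collision)
Final buckets:
0: ∅
1: 574
2: ∅
3: ∅
4: ∅
5: 778
6: 569 -> 289 -> 633
7: 512 -> 848 -> 96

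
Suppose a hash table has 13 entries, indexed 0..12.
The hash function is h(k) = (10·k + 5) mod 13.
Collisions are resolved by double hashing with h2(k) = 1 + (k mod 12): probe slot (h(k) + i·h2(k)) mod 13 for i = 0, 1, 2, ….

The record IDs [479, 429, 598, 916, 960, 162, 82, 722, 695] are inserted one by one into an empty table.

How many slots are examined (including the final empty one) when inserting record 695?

Insert 479: h=11, slot 11 empty → index 11.
Insert 429: h=5, slot 5 empty → index 5.
Insert 598: h=5, h2=11, slot 5 occupied → index 3.
Insert 916: h=0, slot 0 empty → index 0.
Insert 960: h=11, h2=1, slot 11 occupied → index 12.
Insert 162: h=0, h2=7, slot 0 occupied → index 7.
Insert 82: h=6, slot 6 empty → index 6.
Insert 722: h=10, slot 10 empty → index 10.
Insert 695: h=0, h2=12, slots 0,12,11,10 occupied → index 9.
Table: [916, ∅, ∅, 598, ∅, 429, 82, 162, ∅, 695, 722, 479, 960]

5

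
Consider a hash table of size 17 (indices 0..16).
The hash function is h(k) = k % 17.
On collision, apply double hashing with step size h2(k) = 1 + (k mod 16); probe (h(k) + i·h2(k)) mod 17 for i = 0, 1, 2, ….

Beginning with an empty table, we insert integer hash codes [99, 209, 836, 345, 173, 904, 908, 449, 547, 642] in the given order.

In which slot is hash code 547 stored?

99 hashes to 14; slot 14 is free -> place at 14.
209 hashes to 5; slot 5 is free -> place at 5.
836 hashes to 3; slot 3 is free -> place at 3.
345 hashes to 5, h2=10; 5 taken -> place at 15.
173 hashes to 3, h2=14; 3 taken -> place at 0.
904 hashes to 3, h2=9; 3 taken -> place at 12.
908 hashes to 7; slot 7 is free -> place at 7.
449 hashes to 7, h2=2; 7 taken -> place at 9.
547 hashes to 3, h2=4; 3,7 taken -> place at 11.
642 hashes to 13; slot 13 is free -> place at 13.
Table: [173, _, _, 836, _, 209, _, 908, _, 449, _, 547, 904, 642, 99, 345, _]

11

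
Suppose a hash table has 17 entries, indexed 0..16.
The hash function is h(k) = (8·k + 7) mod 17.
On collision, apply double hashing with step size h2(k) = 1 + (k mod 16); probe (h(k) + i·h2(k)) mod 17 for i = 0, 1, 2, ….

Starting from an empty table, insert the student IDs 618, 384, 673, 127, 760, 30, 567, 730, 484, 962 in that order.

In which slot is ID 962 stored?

618 hashes to 4; slot 4 is free → place at 4.
384 hashes to 2; slot 2 is free → place at 2.
673 hashes to 2, h2=2; 2,4 taken → place at 6.
127 hashes to 3; slot 3 is free → place at 3.
760 hashes to 1; slot 1 is free → place at 1.
30 hashes to 9; slot 9 is free → place at 9.
567 hashes to 4, h2=8; 4 taken → place at 12.
730 hashes to 16; slot 16 is free → place at 16.
484 hashes to 3, h2=5; 3 taken → place at 8.
962 hashes to 2, h2=3; 2 taken → place at 5.
Table: [., 760, 384, 127, 618, 962, 673, ., 484, 30, ., ., 567, ., ., ., 730]

5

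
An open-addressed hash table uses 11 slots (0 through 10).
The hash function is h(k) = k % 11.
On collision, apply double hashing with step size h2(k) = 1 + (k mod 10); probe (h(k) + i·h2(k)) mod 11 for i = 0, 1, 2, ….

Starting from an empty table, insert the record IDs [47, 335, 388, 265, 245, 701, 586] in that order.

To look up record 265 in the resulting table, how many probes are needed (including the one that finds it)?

2

47: h=3 -> slot 3
335: h=5 -> slot 5
388: h=3, h2=9, probe 3,1 -> slot 1
265: h=1, h2=6, probe 1,7 -> slot 7
245: h=3, h2=6, probe 3,9 -> slot 9
701: h=8 -> slot 8
586: h=3, h2=7, probe 3,10 -> slot 10
Table: [∅, 388, ∅, 47, ∅, 335, ∅, 265, 701, 245, 586]
Lookup 265: h=1, h2=6, probe 1,7 → found at 7.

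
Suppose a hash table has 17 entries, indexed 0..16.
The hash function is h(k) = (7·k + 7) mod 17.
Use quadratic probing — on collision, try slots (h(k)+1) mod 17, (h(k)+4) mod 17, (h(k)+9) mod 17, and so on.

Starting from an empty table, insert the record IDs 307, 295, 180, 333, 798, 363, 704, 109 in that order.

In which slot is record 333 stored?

10

307: h=14 -> slot 14
295: h=15 -> slot 15
180: h=9 -> slot 9
333: h=9, probe 9,10 -> slot 10
798: h=0 -> slot 0
363: h=15, probe 15,16 -> slot 16
704: h=5 -> slot 5
109: h=5, probe 5,6 -> slot 6
Table: [798, ∅, ∅, ∅, ∅, 704, 109, ∅, ∅, 180, 333, ∅, ∅, ∅, 307, 295, 363]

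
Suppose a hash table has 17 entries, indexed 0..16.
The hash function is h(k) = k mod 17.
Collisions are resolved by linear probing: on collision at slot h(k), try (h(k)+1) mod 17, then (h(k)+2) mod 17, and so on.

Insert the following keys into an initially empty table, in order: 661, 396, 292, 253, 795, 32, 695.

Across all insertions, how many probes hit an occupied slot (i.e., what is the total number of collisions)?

6

661 hashes to 15; slot 15 is free -> place at 15.
396 hashes to 5; slot 5 is free -> place at 5.
292 hashes to 3; slot 3 is free -> place at 3.
253 hashes to 15; 15 taken -> place at 16.
795 hashes to 13; slot 13 is free -> place at 13.
32 hashes to 15; 15,16 taken -> place at 0.
695 hashes to 15; 15,16,0 taken -> place at 1.
Table: [32, 695, _, 292, _, 396, _, _, _, _, _, _, _, 795, _, 661, 253]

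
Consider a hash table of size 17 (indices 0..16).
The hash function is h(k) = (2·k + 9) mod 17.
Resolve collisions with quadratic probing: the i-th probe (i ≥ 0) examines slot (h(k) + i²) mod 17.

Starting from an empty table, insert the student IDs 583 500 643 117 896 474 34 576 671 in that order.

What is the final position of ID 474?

Insert 583: h=2, slot 2 empty => index 2.
Insert 500: h=6, slot 6 empty => index 6.
Insert 643: h=3, slot 3 empty => index 3.
Insert 117: h=5, slot 5 empty => index 5.
Insert 896: h=16, slot 16 empty => index 16.
Insert 474: h=5, slots 5,6 occupied => index 9.
Insert 34: h=9, slot 9 occupied => index 10.
Insert 576: h=5, slots 5,6,9 occupied => index 14.
Insert 671: h=8, slot 8 empty => index 8.
Table: [-, -, 583, 643, -, 117, 500, -, 671, 474, 34, -, -, -, 576, -, 896]

9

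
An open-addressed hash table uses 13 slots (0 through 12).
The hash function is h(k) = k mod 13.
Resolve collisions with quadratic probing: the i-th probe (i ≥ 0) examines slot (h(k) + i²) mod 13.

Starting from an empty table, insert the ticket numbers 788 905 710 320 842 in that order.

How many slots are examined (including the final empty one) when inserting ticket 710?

788: h=8 -> slot 8
905: h=8, probe 8,9 -> slot 9
710: h=8, probe 8,9,12 -> slot 12
320: h=8, probe 8,9,12,4 -> slot 4
842: h=10 -> slot 10
Table: [., ., ., ., 320, ., ., ., 788, 905, 842, ., 710]

3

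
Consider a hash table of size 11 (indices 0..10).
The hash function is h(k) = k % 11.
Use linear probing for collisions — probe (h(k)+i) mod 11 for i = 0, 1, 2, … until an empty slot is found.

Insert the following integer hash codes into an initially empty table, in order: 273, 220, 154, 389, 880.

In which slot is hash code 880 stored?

2

273: h=9 => slot 9
220: h=0 => slot 0
154: h=0, probe 0,1 => slot 1
389: h=4 => slot 4
880: h=0, probe 0,1,2 => slot 2
Table: [220, 154, 880, -, 389, -, -, -, -, 273, -]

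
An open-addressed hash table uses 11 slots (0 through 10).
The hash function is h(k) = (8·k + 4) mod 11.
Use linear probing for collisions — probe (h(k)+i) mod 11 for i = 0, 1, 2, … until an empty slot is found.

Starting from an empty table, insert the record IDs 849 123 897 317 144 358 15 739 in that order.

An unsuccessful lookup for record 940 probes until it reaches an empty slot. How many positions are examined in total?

6

Insert 849: h=9, slot 9 empty => index 9.
Insert 123: h=9, slot 9 occupied => index 10.
Insert 897: h=8, slot 8 empty => index 8.
Insert 317: h=10, slot 10 occupied => index 0.
Insert 144: h=1, slot 1 empty => index 1.
Insert 358: h=8, slots 8,9,10,0,1 occupied => index 2.
Insert 15: h=3, slot 3 empty => index 3.
Insert 739: h=9, slots 9,10,0,1,2,3 occupied => index 4.
Table: [317, 144, 358, 15, 739, ∅, ∅, ∅, 897, 849, 123]
Lookup 940: h=0, probe 0,1,2,3,4,5 → slot 5 empty, not found.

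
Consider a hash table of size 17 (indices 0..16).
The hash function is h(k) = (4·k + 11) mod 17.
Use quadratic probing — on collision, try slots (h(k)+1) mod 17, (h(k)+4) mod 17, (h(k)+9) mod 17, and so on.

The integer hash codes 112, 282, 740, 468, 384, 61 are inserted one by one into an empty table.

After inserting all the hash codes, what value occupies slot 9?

61

Insert 112: h=0, slot 0 empty => index 0.
Insert 282: h=0, slot 0 occupied => index 1.
Insert 740: h=13, slot 13 empty => index 13.
Insert 468: h=13, slot 13 occupied => index 14.
Insert 384: h=0, slots 0,1 occupied => index 4.
Insert 61: h=0, slots 0,1,4 occupied => index 9.
Table: [112, 282, ∅, ∅, 384, ∅, ∅, ∅, ∅, 61, ∅, ∅, ∅, 740, 468, ∅, ∅]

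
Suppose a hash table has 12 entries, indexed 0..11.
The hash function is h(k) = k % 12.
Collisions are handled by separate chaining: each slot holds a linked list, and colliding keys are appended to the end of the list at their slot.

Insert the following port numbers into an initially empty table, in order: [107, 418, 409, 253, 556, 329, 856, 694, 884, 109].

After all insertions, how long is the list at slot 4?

Insert 107: h=11, bucket 11 empty → new chain.
Insert 418: h=10, bucket 10 empty → new chain.
Insert 409: h=1, bucket 1 empty → new chain.
Insert 253: h=1, bucket 1 nonempty → append to chain.
Insert 556: h=4, bucket 4 empty → new chain.
Insert 329: h=5, bucket 5 empty → new chain.
Insert 856: h=4, bucket 4 nonempty → append to chain.
Insert 694: h=10, bucket 10 nonempty → append to chain.
Insert 884: h=8, bucket 8 empty → new chain.
Insert 109: h=1, bucket 1 nonempty → append to chain.
Final buckets:
0: _
1: 409 -> 253 -> 109
2: _
3: _
4: 556 -> 856
5: 329
6: _
7: _
8: 884
9: _
10: 418 -> 694
11: 107

2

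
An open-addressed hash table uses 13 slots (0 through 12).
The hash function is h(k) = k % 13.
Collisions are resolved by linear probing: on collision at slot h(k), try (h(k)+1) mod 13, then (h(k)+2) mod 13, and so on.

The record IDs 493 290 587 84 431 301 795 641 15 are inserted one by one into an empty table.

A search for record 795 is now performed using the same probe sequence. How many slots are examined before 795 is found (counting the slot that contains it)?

6

Insert 493: h=12, slot 12 empty → index 12.
Insert 290: h=4, slot 4 empty → index 4.
Insert 587: h=2, slot 2 empty → index 2.
Insert 84: h=6, slot 6 empty → index 6.
Insert 431: h=2, slot 2 occupied → index 3.
Insert 301: h=2, slots 2,3,4 occupied → index 5.
Insert 795: h=2, slots 2,3,4,5,6 occupied → index 7.
Insert 641: h=4, slots 4,5,6,7 occupied → index 8.
Insert 15: h=2, slots 2,3,4,5,6,7,8 occupied → index 9.
Table: [-, -, 587, 431, 290, 301, 84, 795, 641, 15, -, -, 493]
Lookup 795: h=2, probe 2,3,4,5,6,7 → found at 7.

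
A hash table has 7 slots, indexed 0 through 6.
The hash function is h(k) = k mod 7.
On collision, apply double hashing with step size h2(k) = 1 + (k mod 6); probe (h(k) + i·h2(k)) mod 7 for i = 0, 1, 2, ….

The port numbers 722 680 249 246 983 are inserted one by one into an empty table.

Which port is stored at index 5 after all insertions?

722: h=1 → slot 1
680: h=1, h2=3, probe 1,4 → slot 4
249: h=4, h2=4, probe 4,1,5 → slot 5
246: h=1, h2=1, probe 1,2 → slot 2
983: h=3 → slot 3
Table: [∅, 722, 246, 983, 680, 249, ∅]

249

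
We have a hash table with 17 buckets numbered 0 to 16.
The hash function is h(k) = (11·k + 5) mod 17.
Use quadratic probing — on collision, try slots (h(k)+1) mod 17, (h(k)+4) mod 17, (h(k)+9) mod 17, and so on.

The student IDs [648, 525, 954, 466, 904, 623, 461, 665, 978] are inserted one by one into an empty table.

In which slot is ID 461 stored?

2

648: h=10 => slot 10
525: h=0 => slot 0
954: h=10, probe 10,11 => slot 11
466: h=14 => slot 14
904: h=4 => slot 4
623: h=7 => slot 7
461: h=10, probe 10,11,14,2 => slot 2
665: h=10, probe 10,11,14,2,9 => slot 9
978: h=2, probe 2,3 => slot 3
Table: [525, ∅, 461, 978, 904, ∅, ∅, 623, ∅, 665, 648, 954, ∅, ∅, 466, ∅, ∅]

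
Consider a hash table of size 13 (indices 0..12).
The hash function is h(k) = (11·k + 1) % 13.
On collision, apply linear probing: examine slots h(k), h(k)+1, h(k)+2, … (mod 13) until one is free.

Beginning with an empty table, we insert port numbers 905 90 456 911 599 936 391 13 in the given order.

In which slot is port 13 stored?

905: h=11 → slot 11
90: h=3 → slot 3
456: h=12 → slot 12
911: h=12, probe 12,0 → slot 0
599: h=12, probe 12,0,1 → slot 1
936: h=1, probe 1,2 → slot 2
391: h=12, probe 12,0,1,2,3,4 → slot 4
13: h=1, probe 1,2,3,4,5 → slot 5
Table: [911, 599, 936, 90, 391, 13, _, _, _, _, _, 905, 456]

5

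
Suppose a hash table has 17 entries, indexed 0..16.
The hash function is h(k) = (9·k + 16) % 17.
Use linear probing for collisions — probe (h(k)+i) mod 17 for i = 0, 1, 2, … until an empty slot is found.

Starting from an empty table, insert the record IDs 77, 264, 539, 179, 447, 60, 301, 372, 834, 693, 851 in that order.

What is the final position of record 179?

77: h=12 -> slot 12
264: h=12, probe 12,13 -> slot 13
539: h=5 -> slot 5
179: h=12, probe 12,13,14 -> slot 14
447: h=10 -> slot 10
60: h=12, probe 12,13,14,15 -> slot 15
301: h=5, probe 5,6 -> slot 6
372: h=15, probe 15,16 -> slot 16
834: h=8 -> slot 8
693: h=14, probe 14,15,16,0 -> slot 0
851: h=8, probe 8,9 -> slot 9
Table: [693, ., ., ., ., 539, 301, ., 834, 851, 447, ., 77, 264, 179, 60, 372]

14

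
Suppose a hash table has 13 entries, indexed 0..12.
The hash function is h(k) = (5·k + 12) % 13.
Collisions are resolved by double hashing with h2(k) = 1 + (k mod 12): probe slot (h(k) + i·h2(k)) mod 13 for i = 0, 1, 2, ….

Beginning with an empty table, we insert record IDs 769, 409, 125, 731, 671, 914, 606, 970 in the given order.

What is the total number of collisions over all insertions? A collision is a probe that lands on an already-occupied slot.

3

769: h=9 => slot 9
409: h=3 => slot 3
125: h=0 => slot 0
731: h=1 => slot 1
671: h=0, h2=12, probe 0,12 => slot 12
914: h=6 => slot 6
606: h=0, h2=7, probe 0,7 => slot 7
970: h=0, h2=11, probe 0,11 => slot 11
Table: [125, 731, —, 409, —, —, 914, 606, —, 769, —, 970, 671]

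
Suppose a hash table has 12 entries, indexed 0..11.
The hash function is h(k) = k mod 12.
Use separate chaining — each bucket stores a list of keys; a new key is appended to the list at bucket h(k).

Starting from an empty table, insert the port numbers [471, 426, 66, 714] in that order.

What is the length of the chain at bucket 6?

Insert 471: h=3, bucket 3 empty -> new chain.
Insert 426: h=6, bucket 6 empty -> new chain.
Insert 66: h=6, bucket 6 nonempty -> append to chain.
Insert 714: h=6, bucket 6 nonempty -> append to chain.
Final buckets:
0: ∅
1: ∅
2: ∅
3: 471
4: ∅
5: ∅
6: 426 -> 66 -> 714
7: ∅
8: ∅
9: ∅
10: ∅
11: ∅

3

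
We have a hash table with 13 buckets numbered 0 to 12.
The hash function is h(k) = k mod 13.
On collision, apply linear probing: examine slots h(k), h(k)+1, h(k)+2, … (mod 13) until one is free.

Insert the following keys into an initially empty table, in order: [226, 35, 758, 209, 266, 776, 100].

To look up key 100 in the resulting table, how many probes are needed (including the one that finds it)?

226: h=5 → slot 5
35: h=9 → slot 9
758: h=4 → slot 4
209: h=1 → slot 1
266: h=6 → slot 6
776: h=9, probe 9,10 → slot 10
100: h=9, probe 9,10,11 → slot 11
Table: [∅, 209, ∅, ∅, 758, 226, 266, ∅, ∅, 35, 776, 100, ∅]
Lookup 100: h=9, probe 9,10,11 → found at 11.

3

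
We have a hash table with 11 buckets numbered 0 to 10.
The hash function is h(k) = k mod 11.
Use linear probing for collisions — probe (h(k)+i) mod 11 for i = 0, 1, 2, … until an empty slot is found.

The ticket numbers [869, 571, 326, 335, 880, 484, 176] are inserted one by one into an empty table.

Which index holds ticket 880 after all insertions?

1

869 hashes to 0; slot 0 is free → place at 0.
571 hashes to 10; slot 10 is free → place at 10.
326 hashes to 7; slot 7 is free → place at 7.
335 hashes to 5; slot 5 is free → place at 5.
880 hashes to 0; 0 taken → place at 1.
484 hashes to 0; 0,1 taken → place at 2.
176 hashes to 0; 0,1,2 taken → place at 3.
Table: [869, 880, 484, 176, -, 335, -, 326, -, -, 571]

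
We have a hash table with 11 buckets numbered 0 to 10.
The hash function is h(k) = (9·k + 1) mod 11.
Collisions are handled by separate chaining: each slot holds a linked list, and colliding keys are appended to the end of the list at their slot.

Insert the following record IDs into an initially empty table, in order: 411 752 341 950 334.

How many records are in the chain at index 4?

4

Insert 411: h=4, bucket 4 empty -> new chain.
Insert 752: h=4, bucket 4 nonempty -> append to chain.
Insert 341: h=1, bucket 1 empty -> new chain.
Insert 950: h=4, bucket 4 nonempty -> append to chain.
Insert 334: h=4, bucket 4 nonempty -> append to chain.
Final buckets:
0: _
1: 341
2: _
3: _
4: 411 -> 752 -> 950 -> 334
5: _
6: _
7: _
8: _
9: _
10: _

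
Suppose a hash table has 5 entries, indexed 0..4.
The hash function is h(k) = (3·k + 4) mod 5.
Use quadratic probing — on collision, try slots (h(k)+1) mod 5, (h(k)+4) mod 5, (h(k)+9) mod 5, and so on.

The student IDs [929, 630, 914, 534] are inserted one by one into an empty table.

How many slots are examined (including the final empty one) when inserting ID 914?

929 hashes to 1; slot 1 is free → place at 1.
630 hashes to 4; slot 4 is free → place at 4.
914 hashes to 1; 1 taken → place at 2.
534 hashes to 1; 1,2 taken → place at 0.
Table: [534, 929, 914, _, 630]

2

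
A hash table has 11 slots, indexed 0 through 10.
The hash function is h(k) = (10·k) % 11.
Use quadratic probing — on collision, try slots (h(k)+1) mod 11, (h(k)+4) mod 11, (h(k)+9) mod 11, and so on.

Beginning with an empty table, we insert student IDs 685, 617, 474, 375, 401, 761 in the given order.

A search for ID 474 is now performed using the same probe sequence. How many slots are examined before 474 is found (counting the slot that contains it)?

2

685 hashes to 8; slot 8 is free → place at 8.
617 hashes to 10; slot 10 is free → place at 10.
474 hashes to 10; 10 taken → place at 0.
375 hashes to 10; 10,0 taken → place at 3.
401 hashes to 6; slot 6 is free → place at 6.
761 hashes to 9; slot 9 is free → place at 9.
Table: [474, ∅, ∅, 375, ∅, ∅, 401, ∅, 685, 761, 617]
Lookup 474: h=10, probe 10,0 → found at 0.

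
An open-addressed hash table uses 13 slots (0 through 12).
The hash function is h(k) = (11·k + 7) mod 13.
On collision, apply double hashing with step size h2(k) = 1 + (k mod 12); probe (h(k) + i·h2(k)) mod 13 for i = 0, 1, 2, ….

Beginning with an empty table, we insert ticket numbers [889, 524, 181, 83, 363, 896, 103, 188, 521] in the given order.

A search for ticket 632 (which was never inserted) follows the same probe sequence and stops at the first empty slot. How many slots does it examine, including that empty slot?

7

889: h=10 → slot 10
524: h=12 → slot 12
181: h=9 → slot 9
83: h=10, h2=12, probe 10,9,8 → slot 8
363: h=9, h2=4, probe 9,0 → slot 0
896: h=9, h2=9, probe 9,5 → slot 5
103: h=9, h2=8, probe 9,4 → slot 4
188: h=8, h2=9, probe 8,4,0,9,5,1 → slot 1
521: h=5, h2=6, probe 5,11 → slot 11
Table: [363, 188, —, —, 103, 896, —, —, 83, 181, 889, 521, 524]
Lookup 632: h=4, h2=9, probe 4,0,9,5,1,10,6 → slot 6 empty, not found.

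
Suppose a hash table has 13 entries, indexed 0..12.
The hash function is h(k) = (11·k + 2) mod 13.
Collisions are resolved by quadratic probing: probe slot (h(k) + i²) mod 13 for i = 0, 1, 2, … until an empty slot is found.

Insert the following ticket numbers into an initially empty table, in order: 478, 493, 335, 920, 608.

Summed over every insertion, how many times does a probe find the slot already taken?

7

478 hashes to 8; slot 8 is free -> place at 8.
493 hashes to 4; slot 4 is free -> place at 4.
335 hashes to 8; 8 taken -> place at 9.
920 hashes to 8; 8,9 taken -> place at 12.
608 hashes to 8; 8,9,12,4 taken -> place at 11.
Table: [—, —, —, —, 493, —, —, —, 478, 335, —, 608, 920]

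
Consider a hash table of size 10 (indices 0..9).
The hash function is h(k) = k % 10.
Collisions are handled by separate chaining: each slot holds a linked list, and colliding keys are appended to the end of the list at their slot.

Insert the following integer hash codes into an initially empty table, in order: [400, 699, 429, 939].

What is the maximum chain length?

Insert 400: h=0, bucket 0 empty -> new chain.
Insert 699: h=9, bucket 9 empty -> new chain.
Insert 429: h=9, bucket 9 nonempty -> append to chain.
Insert 939: h=9, bucket 9 nonempty -> append to chain.
Final buckets:
0: 400
1: —
2: —
3: —
4: —
5: —
6: —
7: —
8: —
9: 699 -> 429 -> 939

3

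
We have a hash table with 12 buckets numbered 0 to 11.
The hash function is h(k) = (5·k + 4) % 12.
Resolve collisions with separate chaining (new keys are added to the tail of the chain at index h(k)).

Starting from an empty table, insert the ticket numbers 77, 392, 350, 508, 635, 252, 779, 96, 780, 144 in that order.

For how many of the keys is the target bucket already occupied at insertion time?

Insert 77: h=5, bucket 5 empty → new chain.
Insert 392: h=8, bucket 8 empty → new chain.
Insert 350: h=2, bucket 2 empty → new chain.
Insert 508: h=0, bucket 0 empty → new chain.
Insert 635: h=11, bucket 11 empty → new chain.
Insert 252: h=4, bucket 4 empty → new chain.
Insert 779: h=11, bucket 11 nonempty → append to chain.
Insert 96: h=4, bucket 4 nonempty → append to chain.
Insert 780: h=4, bucket 4 nonempty → append to chain.
Insert 144: h=4, bucket 4 nonempty → append to chain.
Final buckets:
0: 508
1: ∅
2: 350
3: ∅
4: 252 -> 96 -> 780 -> 144
5: 77
6: ∅
7: ∅
8: 392
9: ∅
10: ∅
11: 635 -> 779

4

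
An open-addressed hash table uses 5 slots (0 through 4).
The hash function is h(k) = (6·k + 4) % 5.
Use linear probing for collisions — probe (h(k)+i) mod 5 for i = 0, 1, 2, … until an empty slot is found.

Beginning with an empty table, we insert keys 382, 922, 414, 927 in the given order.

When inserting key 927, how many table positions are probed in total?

382 hashes to 1; slot 1 is free => place at 1.
922 hashes to 1; 1 taken => place at 2.
414 hashes to 3; slot 3 is free => place at 3.
927 hashes to 1; 1,2,3 taken => place at 4.
Table: [—, 382, 922, 414, 927]

4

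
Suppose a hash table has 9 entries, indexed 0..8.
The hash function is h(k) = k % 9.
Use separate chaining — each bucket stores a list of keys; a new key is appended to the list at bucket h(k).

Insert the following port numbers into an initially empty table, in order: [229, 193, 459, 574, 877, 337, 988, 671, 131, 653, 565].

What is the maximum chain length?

4

Insert 229: h=4, bucket 4 empty -> new chain.
Insert 193: h=4, bucket 4 nonempty -> append to chain.
Insert 459: h=0, bucket 0 empty -> new chain.
Insert 574: h=7, bucket 7 empty -> new chain.
Insert 877: h=4, bucket 4 nonempty -> append to chain.
Insert 337: h=4, bucket 4 nonempty -> append to chain.
Insert 988: h=7, bucket 7 nonempty -> append to chain.
Insert 671: h=5, bucket 5 empty -> new chain.
Insert 131: h=5, bucket 5 nonempty -> append to chain.
Insert 653: h=5, bucket 5 nonempty -> append to chain.
Insert 565: h=7, bucket 7 nonempty -> append to chain.
Final buckets:
0: 459
1: -
2: -
3: -
4: 229 -> 193 -> 877 -> 337
5: 671 -> 131 -> 653
6: -
7: 574 -> 988 -> 565
8: -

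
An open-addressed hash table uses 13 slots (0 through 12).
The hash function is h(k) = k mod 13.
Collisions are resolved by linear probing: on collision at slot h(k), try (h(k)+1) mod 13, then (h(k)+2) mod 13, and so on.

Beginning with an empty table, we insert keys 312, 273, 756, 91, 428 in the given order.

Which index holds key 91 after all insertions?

3

312 hashes to 0; slot 0 is free => place at 0.
273 hashes to 0; 0 taken => place at 1.
756 hashes to 2; slot 2 is free => place at 2.
91 hashes to 0; 0,1,2 taken => place at 3.
428 hashes to 12; slot 12 is free => place at 12.
Table: [312, 273, 756, 91, ., ., ., ., ., ., ., ., 428]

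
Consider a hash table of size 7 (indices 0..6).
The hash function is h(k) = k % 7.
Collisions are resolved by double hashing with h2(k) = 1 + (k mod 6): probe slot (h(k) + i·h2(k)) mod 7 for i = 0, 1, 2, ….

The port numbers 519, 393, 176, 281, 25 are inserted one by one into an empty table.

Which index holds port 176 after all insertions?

519 hashes to 1; slot 1 is free -> place at 1.
393 hashes to 1, h2=4; 1 taken -> place at 5.
176 hashes to 1, h2=3; 1 taken -> place at 4.
281 hashes to 1, h2=6; 1 taken -> place at 0.
25 hashes to 4, h2=2; 4 taken -> place at 6.
Table: [281, 519, —, —, 176, 393, 25]

4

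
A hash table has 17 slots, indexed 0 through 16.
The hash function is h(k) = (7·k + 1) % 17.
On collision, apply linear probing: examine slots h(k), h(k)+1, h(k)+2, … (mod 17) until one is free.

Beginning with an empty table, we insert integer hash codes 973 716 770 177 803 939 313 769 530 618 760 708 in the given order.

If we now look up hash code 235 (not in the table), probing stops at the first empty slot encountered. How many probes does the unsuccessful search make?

Insert 973: h=12, slot 12 empty → index 12.
Insert 716: h=15, slot 15 empty → index 15.
Insert 770: h=2, slot 2 empty → index 2.
Insert 177: h=16, slot 16 empty → index 16.
Insert 803: h=12, slot 12 occupied → index 13.
Insert 939: h=12, slots 12,13 occupied → index 14.
Insert 313: h=16, slot 16 occupied → index 0.
Insert 769: h=12, slots 12,13,14,15,16,0 occupied → index 1.
Insert 530: h=5, slot 5 empty → index 5.
Insert 618: h=9, slot 9 empty → index 9.
Insert 760: h=0, slots 0,1,2 occupied → index 3.
Insert 708: h=10, slot 10 empty → index 10.
Table: [313, 769, 770, 760, ., 530, ., ., ., 618, 708, ., 973, 803, 939, 716, 177]
Lookup 235: h=14, probe 14,15,16,0,1,2,3,4 → slot 4 empty, not found.

8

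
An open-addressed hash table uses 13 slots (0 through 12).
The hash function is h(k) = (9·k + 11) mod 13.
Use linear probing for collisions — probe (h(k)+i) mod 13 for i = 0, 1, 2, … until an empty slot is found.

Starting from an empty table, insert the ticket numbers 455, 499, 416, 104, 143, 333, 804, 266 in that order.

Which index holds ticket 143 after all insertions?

1

455 hashes to 11; slot 11 is free => place at 11.
499 hashes to 4; slot 4 is free => place at 4.
416 hashes to 11; 11 taken => place at 12.
104 hashes to 11; 11,12 taken => place at 0.
143 hashes to 11; 11,12,0 taken => place at 1.
333 hashes to 5; slot 5 is free => place at 5.
804 hashes to 6; slot 6 is free => place at 6.
266 hashes to 0; 0,1 taken => place at 2.
Table: [104, 143, 266, ∅, 499, 333, 804, ∅, ∅, ∅, ∅, 455, 416]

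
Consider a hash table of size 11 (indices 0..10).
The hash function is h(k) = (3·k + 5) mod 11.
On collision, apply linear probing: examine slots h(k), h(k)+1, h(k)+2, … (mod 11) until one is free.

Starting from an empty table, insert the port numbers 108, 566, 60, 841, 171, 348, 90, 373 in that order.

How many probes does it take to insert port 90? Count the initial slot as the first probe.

4

108: h=10 → slot 10
566: h=9 → slot 9
60: h=9, probe 9,10,0 → slot 0
841: h=9, probe 9,10,0,1 → slot 1
171: h=1, probe 1,2 → slot 2
348: h=4 → slot 4
90: h=0, probe 0,1,2,3 → slot 3
373: h=2, probe 2,3,4,5 → slot 5
Table: [60, 841, 171, 90, 348, 373, -, -, -, 566, 108]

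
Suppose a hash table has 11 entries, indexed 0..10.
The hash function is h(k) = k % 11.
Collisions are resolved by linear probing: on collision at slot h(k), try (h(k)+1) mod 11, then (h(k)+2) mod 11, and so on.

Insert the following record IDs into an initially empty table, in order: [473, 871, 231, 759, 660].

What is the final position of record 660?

4

473 hashes to 0; slot 0 is free -> place at 0.
871 hashes to 2; slot 2 is free -> place at 2.
231 hashes to 0; 0 taken -> place at 1.
759 hashes to 0; 0,1,2 taken -> place at 3.
660 hashes to 0; 0,1,2,3 taken -> place at 4.
Table: [473, 231, 871, 759, 660, ∅, ∅, ∅, ∅, ∅, ∅]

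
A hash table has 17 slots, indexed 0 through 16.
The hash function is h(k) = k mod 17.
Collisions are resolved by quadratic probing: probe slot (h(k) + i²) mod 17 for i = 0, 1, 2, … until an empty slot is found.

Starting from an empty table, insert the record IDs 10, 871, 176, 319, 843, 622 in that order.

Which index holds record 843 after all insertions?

11

10: h=10 → slot 10
871: h=4 → slot 4
176: h=6 → slot 6
319: h=13 → slot 13
843: h=10, probe 10,11 → slot 11
622: h=10, probe 10,11,14 → slot 14
Table: [—, —, —, —, 871, —, 176, —, —, —, 10, 843, —, 319, 622, —, —]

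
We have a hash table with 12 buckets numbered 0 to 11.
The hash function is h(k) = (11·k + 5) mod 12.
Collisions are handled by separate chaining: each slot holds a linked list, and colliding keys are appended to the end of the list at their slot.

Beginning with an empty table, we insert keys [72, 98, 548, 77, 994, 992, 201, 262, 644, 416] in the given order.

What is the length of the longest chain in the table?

72 → bucket 5
98 → bucket 3
548 → bucket 9
77 → bucket 0
994 → bucket 7
992 → bucket 9 (collision)
201 → bucket 8
262 → bucket 7 (collision)
644 → bucket 9 (collision)
416 → bucket 9 (collision)
Final buckets:
0: 77
1: _
2: _
3: 98
4: _
5: 72
6: _
7: 994 -> 262
8: 201
9: 548 -> 992 -> 644 -> 416
10: _
11: _

4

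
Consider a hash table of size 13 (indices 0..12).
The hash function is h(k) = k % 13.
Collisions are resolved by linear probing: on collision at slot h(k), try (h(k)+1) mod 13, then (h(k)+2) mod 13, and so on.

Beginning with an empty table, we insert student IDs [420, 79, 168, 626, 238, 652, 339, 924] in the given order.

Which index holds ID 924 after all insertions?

7

420: h=4 -> slot 4
79: h=1 -> slot 1
168: h=12 -> slot 12
626: h=2 -> slot 2
238: h=4, probe 4,5 -> slot 5
652: h=2, probe 2,3 -> slot 3
339: h=1, probe 1,2,3,4,5,6 -> slot 6
924: h=1, probe 1,2,3,4,5,6,7 -> slot 7
Table: [_, 79, 626, 652, 420, 238, 339, 924, _, _, _, _, 168]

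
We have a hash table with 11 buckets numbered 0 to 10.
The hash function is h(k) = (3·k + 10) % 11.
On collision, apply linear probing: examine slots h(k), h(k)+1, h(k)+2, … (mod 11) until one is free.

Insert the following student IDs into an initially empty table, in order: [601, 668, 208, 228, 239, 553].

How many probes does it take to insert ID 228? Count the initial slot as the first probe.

601 hashes to 9; slot 9 is free -> place at 9.
668 hashes to 1; slot 1 is free -> place at 1.
208 hashes to 7; slot 7 is free -> place at 7.
228 hashes to 1; 1 taken -> place at 2.
239 hashes to 1; 1,2 taken -> place at 3.
553 hashes to 8; slot 8 is free -> place at 8.
Table: [., 668, 228, 239, ., ., ., 208, 553, 601, .]

2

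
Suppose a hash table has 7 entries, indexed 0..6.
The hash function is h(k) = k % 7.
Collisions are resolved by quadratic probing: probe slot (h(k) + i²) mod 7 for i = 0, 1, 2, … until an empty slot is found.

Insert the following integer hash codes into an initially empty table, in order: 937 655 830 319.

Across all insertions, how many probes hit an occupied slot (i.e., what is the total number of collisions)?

Insert 937: h=6, slot 6 empty => index 6.
Insert 655: h=4, slot 4 empty => index 4.
Insert 830: h=4, slot 4 occupied => index 5.
Insert 319: h=4, slots 4,5 occupied => index 1.
Table: [-, 319, -, -, 655, 830, 937]

3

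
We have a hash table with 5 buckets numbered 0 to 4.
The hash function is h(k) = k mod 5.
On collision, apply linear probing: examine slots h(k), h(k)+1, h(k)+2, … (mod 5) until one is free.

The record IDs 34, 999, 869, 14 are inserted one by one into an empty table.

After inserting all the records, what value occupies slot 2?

14

34 hashes to 4; slot 4 is free => place at 4.
999 hashes to 4; 4 taken => place at 0.
869 hashes to 4; 4,0 taken => place at 1.
14 hashes to 4; 4,0,1 taken => place at 2.
Table: [999, 869, 14, ∅, 34]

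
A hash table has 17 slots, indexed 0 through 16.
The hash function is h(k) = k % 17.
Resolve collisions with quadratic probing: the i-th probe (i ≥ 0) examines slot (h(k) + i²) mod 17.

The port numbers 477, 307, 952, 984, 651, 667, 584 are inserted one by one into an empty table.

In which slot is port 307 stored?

2

Insert 477: h=1, slot 1 empty → index 1.
Insert 307: h=1, slot 1 occupied → index 2.
Insert 952: h=0, slot 0 empty → index 0.
Insert 984: h=15, slot 15 empty → index 15.
Insert 651: h=5, slot 5 empty → index 5.
Insert 667: h=4, slot 4 empty → index 4.
Insert 584: h=6, slot 6 empty → index 6.
Table: [952, 477, 307, ∅, 667, 651, 584, ∅, ∅, ∅, ∅, ∅, ∅, ∅, ∅, 984, ∅]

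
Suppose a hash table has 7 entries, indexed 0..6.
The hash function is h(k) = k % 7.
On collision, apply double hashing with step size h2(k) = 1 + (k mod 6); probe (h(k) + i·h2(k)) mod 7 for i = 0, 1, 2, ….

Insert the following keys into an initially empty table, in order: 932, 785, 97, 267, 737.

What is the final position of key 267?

932: h=1 -> slot 1
785: h=1, h2=6, probe 1,0 -> slot 0
97: h=6 -> slot 6
267: h=1, h2=4, probe 1,5 -> slot 5
737: h=2 -> slot 2
Table: [785, 932, 737, _, _, 267, 97]

5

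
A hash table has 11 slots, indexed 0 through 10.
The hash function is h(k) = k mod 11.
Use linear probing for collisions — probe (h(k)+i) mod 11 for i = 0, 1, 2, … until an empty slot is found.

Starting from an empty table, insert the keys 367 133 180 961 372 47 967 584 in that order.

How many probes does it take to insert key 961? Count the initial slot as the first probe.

Insert 367: h=4, slot 4 empty => index 4.
Insert 133: h=1, slot 1 empty => index 1.
Insert 180: h=4, slot 4 occupied => index 5.
Insert 961: h=4, slots 4,5 occupied => index 6.
Insert 372: h=9, slot 9 empty => index 9.
Insert 47: h=3, slot 3 empty => index 3.
Insert 967: h=10, slot 10 empty => index 10.
Insert 584: h=1, slot 1 occupied => index 2.
Table: [_, 133, 584, 47, 367, 180, 961, _, _, 372, 967]

3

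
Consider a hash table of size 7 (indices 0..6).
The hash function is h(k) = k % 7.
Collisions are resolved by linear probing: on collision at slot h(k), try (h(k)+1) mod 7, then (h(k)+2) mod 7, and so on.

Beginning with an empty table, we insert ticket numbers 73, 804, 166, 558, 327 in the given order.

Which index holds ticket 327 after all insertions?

1

Insert 73: h=3, slot 3 empty -> index 3.
Insert 804: h=6, slot 6 empty -> index 6.
Insert 166: h=5, slot 5 empty -> index 5.
Insert 558: h=5, slots 5,6 occupied -> index 0.
Insert 327: h=5, slots 5,6,0 occupied -> index 1.
Table: [558, 327, _, 73, _, 166, 804]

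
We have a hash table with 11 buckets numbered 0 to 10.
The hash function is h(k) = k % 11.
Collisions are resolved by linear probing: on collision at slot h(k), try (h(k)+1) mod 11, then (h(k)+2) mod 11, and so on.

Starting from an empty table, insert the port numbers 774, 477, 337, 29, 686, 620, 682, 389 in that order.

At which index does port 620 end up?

774 hashes to 4; slot 4 is free => place at 4.
477 hashes to 4; 4 taken => place at 5.
337 hashes to 7; slot 7 is free => place at 7.
29 hashes to 7; 7 taken => place at 8.
686 hashes to 4; 4,5 taken => place at 6.
620 hashes to 4; 4,5,6,7,8 taken => place at 9.
682 hashes to 0; slot 0 is free => place at 0.
389 hashes to 4; 4,5,6,7,8,9 taken => place at 10.
Table: [682, ∅, ∅, ∅, 774, 477, 686, 337, 29, 620, 389]

9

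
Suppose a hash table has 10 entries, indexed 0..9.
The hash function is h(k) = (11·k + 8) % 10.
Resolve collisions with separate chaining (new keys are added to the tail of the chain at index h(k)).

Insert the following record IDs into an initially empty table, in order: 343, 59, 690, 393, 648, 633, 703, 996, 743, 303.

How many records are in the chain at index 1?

6

Insert 343: h=1, bucket 1 empty -> new chain.
Insert 59: h=7, bucket 7 empty -> new chain.
Insert 690: h=8, bucket 8 empty -> new chain.
Insert 393: h=1, bucket 1 nonempty -> append to chain.
Insert 648: h=6, bucket 6 empty -> new chain.
Insert 633: h=1, bucket 1 nonempty -> append to chain.
Insert 703: h=1, bucket 1 nonempty -> append to chain.
Insert 996: h=4, bucket 4 empty -> new chain.
Insert 743: h=1, bucket 1 nonempty -> append to chain.
Insert 303: h=1, bucket 1 nonempty -> append to chain.
Final buckets:
0: -
1: 343 -> 393 -> 633 -> 703 -> 743 -> 303
2: -
3: -
4: 996
5: -
6: 648
7: 59
8: 690
9: -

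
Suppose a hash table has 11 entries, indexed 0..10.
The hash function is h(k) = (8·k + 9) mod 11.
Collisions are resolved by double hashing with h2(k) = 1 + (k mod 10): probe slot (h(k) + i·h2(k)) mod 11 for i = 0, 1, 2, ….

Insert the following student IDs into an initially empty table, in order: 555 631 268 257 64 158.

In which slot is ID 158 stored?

0

Insert 555: h=5, slot 5 empty → index 5.
Insert 631: h=8, slot 8 empty → index 8.
Insert 268: h=8, h2=9, slot 8 occupied → index 6.
Insert 257: h=8, h2=8, slots 8,5 occupied → index 2.
Insert 64: h=4, slot 4 empty → index 4.
Insert 158: h=8, h2=9, slots 8,6,4,2 occupied → index 0.
Table: [158, -, 257, -, 64, 555, 268, -, 631, -, -]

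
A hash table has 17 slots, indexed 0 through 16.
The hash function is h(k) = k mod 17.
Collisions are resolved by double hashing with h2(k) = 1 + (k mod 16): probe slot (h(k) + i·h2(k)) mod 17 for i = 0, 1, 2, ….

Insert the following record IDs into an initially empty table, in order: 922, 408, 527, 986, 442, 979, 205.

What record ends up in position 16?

527

922 hashes to 4; slot 4 is free => place at 4.
408 hashes to 0; slot 0 is free => place at 0.
527 hashes to 0, h2=16; 0 taken => place at 16.
986 hashes to 0, h2=11; 0 taken => place at 11.
442 hashes to 0, h2=11; 0,11 taken => place at 5.
979 hashes to 10; slot 10 is free => place at 10.
205 hashes to 1; slot 1 is free => place at 1.
Table: [408, 205, ∅, ∅, 922, 442, ∅, ∅, ∅, ∅, 979, 986, ∅, ∅, ∅, ∅, 527]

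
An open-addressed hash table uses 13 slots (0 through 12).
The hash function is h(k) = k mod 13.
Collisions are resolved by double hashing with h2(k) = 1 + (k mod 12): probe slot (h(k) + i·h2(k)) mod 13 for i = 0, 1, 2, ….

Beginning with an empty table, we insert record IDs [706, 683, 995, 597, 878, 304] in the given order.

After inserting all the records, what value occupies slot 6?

995

706: h=4 -> slot 4
683: h=7 -> slot 7
995: h=7, h2=12, probe 7,6 -> slot 6
597: h=12 -> slot 12
878: h=7, h2=3, probe 7,10 -> slot 10
304: h=5 -> slot 5
Table: [., ., ., ., 706, 304, 995, 683, ., ., 878, ., 597]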